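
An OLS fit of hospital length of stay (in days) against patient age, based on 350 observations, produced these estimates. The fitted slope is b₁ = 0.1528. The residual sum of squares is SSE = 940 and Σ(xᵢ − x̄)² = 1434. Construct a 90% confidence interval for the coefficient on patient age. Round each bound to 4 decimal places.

MSE = SSE/(n − 2) = 940/348 = 2.70115.
SE(b₁) = √(MSE/Sₓₓ) = √(2.70115/1434) = 0.043401.
df = n − 2 = 348.
t* = t_{0.05, 348} = 1.649244.
Margin = t* × SE = 1.649244 × 0.043401 = 0.071579.
CI: 0.1528 ± 0.071579 → (0.0812, 0.2244).
With 90% confidence, each one-unit increase in patient age is associated with a change of between 0.0812 and 0.2244 days in hospital length of stay.

(0.0812, 0.2244)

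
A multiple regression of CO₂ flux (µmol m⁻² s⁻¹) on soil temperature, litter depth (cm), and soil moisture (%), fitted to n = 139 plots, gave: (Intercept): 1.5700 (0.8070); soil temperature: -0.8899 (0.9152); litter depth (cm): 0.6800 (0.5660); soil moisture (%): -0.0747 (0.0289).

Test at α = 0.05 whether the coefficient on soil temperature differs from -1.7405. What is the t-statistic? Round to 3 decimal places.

Read off: b = -0.8899, SE = 0.9152 for soil temperature.
H₀: β₁ = -1.7405 vs H₁: β₁ ≠ -1.7405.
t = (-0.8899 − (-1.7405)) / 0.9152 = 0.929.
df = n − k − 1 = 139 − 3 − 1 = 135.
Two-sided p ≈ 0.3543, which is ≥ 0.05, so fail to reject H₀.
The data are consistent with a true slope of -1.7405 µmol m⁻² s⁻¹ per unit of soil temperature, holding the other predictors fixed.

t = 0.929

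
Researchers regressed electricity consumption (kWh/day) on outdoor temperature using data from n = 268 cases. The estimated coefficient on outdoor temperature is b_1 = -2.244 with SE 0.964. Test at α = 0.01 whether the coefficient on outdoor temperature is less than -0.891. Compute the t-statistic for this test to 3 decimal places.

H₀: β₁ = -0.891 vs H₁: β₁ < -0.891.
t = (b_1 − β₁⁰)/SE = (-2.244 − (-0.891)) / 0.964 = -1.404.
df = n − 2 = 268 − 2 = 266.
One-sided p ≈ 0.0808, which is ≥ 0.01, so fail to reject H₀.
The data do not give significant evidence that the true slope on outdoor temperature is below -0.891 kWh/day per unit.

t = -1.404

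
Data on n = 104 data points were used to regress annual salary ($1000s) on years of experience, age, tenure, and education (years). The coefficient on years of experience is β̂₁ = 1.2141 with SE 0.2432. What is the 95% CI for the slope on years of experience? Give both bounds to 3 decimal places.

(0.732, 1.697)

df = n − k − 1 = 104 − 4 − 1 = 99.
t* = t_{0.025, 99} = 1.984217.
Margin = t* × SE = 1.984217 × 0.2432 = 0.48256.
CI: 1.2141 ± 0.48256 → (0.732, 1.697).
With 95% confidence, each one-unit increase in years of experience is associated with a change of between 0.732 and 1.697 $1000s in annual salary, holding the other predictors fixed.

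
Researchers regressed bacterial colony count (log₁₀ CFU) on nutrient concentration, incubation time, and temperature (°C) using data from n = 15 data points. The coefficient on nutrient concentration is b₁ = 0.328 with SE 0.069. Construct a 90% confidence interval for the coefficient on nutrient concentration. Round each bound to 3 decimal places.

(0.204, 0.452)

df = n − k − 1 = 15 − 3 − 1 = 11.
t* = t_{0.05, 11} = 1.795885.
Margin = t* × SE = 1.795885 × 0.069 = 0.12392.
CI: 0.328 ± 0.12392 → (0.204, 0.452).
With 90% confidence, each one-unit increase in nutrient concentration is associated with a change of between 0.204 and 0.452 log₁₀ CFU in bacterial colony count, holding the other predictors fixed.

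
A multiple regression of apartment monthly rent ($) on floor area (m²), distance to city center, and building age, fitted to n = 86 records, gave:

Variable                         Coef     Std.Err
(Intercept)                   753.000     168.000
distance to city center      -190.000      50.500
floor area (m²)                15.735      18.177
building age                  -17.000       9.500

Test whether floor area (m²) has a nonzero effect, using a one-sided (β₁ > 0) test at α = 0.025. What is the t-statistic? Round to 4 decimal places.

Read off: b = 15.735, SE = 18.177 for floor area (m²).
H₀: β₁ = 0 vs H₁: β₁ > 0.
t = 15.735 / 18.177 = 0.8657.
df = n − k − 1 = 86 − 3 − 1 = 82.
One-sided p ≈ 0.1946, which is ≥ 0.025, so fail to reject H₀.
The data do not give significant evidence that the true slope on floor area (m²) is positive, holding the other predictors fixed.

t = 0.8657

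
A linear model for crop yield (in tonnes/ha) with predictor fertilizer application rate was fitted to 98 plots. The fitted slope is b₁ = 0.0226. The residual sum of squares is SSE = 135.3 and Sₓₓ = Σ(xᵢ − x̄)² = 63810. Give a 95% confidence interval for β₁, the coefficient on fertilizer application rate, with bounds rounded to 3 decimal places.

(0.013, 0.032)

MSE = SSE/(n − 2) = 135.3/96 = 1.40938.
SE(b₁) = √(MSE/Sₓₓ) = √(1.40938/63810) = 0.00469969.
df = n − 2 = 96.
t* = t_{0.025, 96} = 1.984984.
Margin = t* × SE = 1.984984 × 0.00469969 = 0.00933.
CI: 0.0226 ± 0.00933 → (0.013, 0.032).
With 95% confidence, each one-unit increase in fertilizer application rate is associated with a change of between 0.013 and 0.032 tonnes/ha in crop yield.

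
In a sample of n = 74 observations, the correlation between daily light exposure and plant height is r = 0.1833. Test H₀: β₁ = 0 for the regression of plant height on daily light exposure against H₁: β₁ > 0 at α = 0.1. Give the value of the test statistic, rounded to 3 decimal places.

t = r·√(n − 2)/√(1 − r²) = 0.1833·√72/√0.966401 = 1.582.
df = n − 2 = 72.
One-sided p ≈ 0.0590, which is < 0.1, so reject H₀.
There is evidence of a linear association between daily light exposure and plant height.

t = 1.582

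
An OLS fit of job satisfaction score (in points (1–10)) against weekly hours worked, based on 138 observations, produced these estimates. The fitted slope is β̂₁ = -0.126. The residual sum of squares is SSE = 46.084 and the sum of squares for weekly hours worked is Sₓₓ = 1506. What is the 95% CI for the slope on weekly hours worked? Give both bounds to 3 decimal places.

MSE = SSE/(n − 2) = 46.084/136 = 0.338853.
SE(β̂₁) = √(MSE/Sₓₓ) = √(0.338853/1506) = 0.0150001.
df = n − 2 = 136.
t* = t_{0.025, 136} = 1.977561.
Margin = t* × SE = 1.977561 × 0.0150001 = 0.02966.
CI: -0.126 ± 0.02966 → (-0.156, -0.096).
With 95% confidence, each one-unit increase in weekly hours worked is associated with a change of between -0.156 and -0.096 points (1–10) in job satisfaction score.

(-0.156, -0.096)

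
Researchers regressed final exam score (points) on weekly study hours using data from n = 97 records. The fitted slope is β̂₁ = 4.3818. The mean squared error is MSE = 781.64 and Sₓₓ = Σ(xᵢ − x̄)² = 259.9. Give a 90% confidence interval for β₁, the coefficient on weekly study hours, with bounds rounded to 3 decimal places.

(1.501, 7.262)

SE(β̂₁) = √(MSE/Sₓₓ) = √(781.64/259.9) = 1.7342.
df = n − 2 = 95.
t* = t_{0.05, 95} = 1.661052.
Margin = t* × SE = 1.661052 × 1.7342 = 2.88060.
CI: 4.3818 ± 2.88060 → (1.501, 7.262).
With 90% confidence, each one-unit increase in weekly study hours is associated with a change of between 1.501 and 7.262 points in final exam score.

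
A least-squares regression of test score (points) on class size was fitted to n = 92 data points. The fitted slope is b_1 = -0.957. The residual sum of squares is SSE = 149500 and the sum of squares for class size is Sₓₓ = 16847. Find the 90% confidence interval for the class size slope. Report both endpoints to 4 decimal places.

MSE = SSE/(n − 2) = 149500/90 = 1661.11.
SE(b_1) = √(MSE/Sₓₓ) = √(1661.11/16847) = 0.314006.
df = n − 2 = 90.
t* = t_{0.05, 90} = 1.661961.
Margin = t* × SE = 1.661961 × 0.314006 = 0.521866.
CI: -0.957 ± 0.521866 → (-1.4789, -0.4351).
With 90% confidence, each one-unit increase in class size is associated with a change of between -1.4789 and -0.4351 points in test score.

(-1.4789, -0.4351)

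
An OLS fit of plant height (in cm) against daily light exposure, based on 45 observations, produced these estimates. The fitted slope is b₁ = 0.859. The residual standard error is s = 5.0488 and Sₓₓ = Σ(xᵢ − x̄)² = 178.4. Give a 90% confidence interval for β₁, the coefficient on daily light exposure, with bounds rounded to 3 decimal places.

(0.224, 1.494)

SE(b₁) = s/√Sₓₓ = 5.0488/√178.4 = 0.377999.
df = n − 2 = 43.
t* = t_{0.05, 43} = 1.681071.
Margin = t* × SE = 1.681071 × 0.377999 = 0.63544.
CI: 0.859 ± 0.63544 → (0.224, 1.494).
With 90% confidence, each one-unit increase in daily light exposure is associated with a change of between 0.224 and 1.494 cm in plant height.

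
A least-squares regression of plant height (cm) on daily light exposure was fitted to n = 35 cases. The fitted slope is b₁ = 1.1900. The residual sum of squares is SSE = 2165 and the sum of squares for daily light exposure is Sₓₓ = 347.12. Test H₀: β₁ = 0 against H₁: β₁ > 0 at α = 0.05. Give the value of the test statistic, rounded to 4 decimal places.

t = 2.7373

MSE = SSE/(n − 2) = 2165/33 = 65.6061.
SE(b₁) = √(MSE/Sₓₓ) = √(65.6061/347.12) = 0.434743.
t = 1.1900 / 0.434743 = 2.7373.
df = n − 2 = 33.
One-sided p ≈ 0.0050, which is < 0.05, so reject H₀.
There is evidence that the true slope on daily light exposure is positive.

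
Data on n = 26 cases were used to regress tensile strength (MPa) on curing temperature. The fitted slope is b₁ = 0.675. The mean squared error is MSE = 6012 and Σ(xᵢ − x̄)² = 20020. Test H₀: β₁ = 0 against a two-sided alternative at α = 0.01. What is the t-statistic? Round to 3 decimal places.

SE(b₁) = √(MSE/Sₓₓ) = √(6012/20020) = 0.547996.
t = 0.675 / 0.547996 = 1.232.
df = n − 2 = 24.
Two-sided p ≈ 0.2300, which is ≥ 0.01, so fail to reject H₀.
The data do not give significant evidence of an association between curing temperature and tensile strength.

t = 1.232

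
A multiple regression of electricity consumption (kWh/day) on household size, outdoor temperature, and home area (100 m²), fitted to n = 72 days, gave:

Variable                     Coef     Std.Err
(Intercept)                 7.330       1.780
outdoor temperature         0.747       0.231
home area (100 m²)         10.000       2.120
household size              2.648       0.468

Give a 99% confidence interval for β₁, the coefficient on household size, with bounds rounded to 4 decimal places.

Read off: b = 2.648, SE = 0.468 for household size.
df = n − k − 1 = 72 − 3 − 1 = 68.
t* = t_{0.005, 68} = 2.650081.
Margin = t* × SE = 2.650081 × 0.468 = 1.240238.
CI: 2.648 ± 1.240238 → (1.4078, 3.8882).

(1.4078, 3.8882)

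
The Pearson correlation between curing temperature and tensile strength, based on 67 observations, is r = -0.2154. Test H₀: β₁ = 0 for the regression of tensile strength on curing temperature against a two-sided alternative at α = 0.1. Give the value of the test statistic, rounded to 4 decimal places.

t = -1.7784

t = r·√(n − 2)/√(1 − r²) = -0.2154·√65/√0.953603 = -1.7784.
df = n − 2 = 65.
Two-sided p ≈ 0.0800, which is < 0.1, so reject H₀.
There is evidence of a linear association between curing temperature and tensile strength.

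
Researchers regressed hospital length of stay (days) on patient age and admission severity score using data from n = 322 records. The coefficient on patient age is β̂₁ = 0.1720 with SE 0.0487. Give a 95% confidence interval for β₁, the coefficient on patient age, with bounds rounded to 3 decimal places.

df = n − k − 1 = 322 − 2 − 1 = 319.
t* = t_{0.025, 319} = 1.967428.
Margin = t* × SE = 1.967428 × 0.0487 = 0.09581.
CI: 0.1720 ± 0.09581 → (0.076, 0.268).
With 95% confidence, each one-unit increase in patient age is associated with a change of between 0.076 and 0.268 days in hospital length of stay, holding the other predictors fixed.

(0.076, 0.268)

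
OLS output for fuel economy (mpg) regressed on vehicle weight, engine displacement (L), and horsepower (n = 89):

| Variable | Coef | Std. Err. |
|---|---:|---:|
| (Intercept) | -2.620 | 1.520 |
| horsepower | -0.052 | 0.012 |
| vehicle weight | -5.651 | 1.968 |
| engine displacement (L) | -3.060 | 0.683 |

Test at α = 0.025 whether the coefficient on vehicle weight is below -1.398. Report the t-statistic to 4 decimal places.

t = -2.1611

Read off: b = -5.651, SE = 1.968 for vehicle weight.
H₀: β₁ = -1.398 vs H₁: β₁ < -1.398.
t = (-5.651 − (-1.398)) / 1.968 = -2.1611.
df = n − k − 1 = 89 − 3 − 1 = 85.
One-sided p ≈ 0.0168, which is < 0.025, so reject H₀.
There is evidence that the true slope on vehicle weight is below -1.398 mpg per unit, holding the other predictors fixed.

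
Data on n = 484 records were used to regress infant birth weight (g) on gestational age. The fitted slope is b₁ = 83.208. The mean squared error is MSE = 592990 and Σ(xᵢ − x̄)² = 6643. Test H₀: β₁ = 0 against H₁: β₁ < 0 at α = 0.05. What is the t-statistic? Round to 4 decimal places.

t = 8.8069

SE(b₁) = √(MSE/Sₓₓ) = √(592990/6643) = 9.44804.
t = 83.208 / 9.44804 = 8.8069.
df = n − 2 = 482.
One-sided p ≈ 1.0000, which is ≥ 0.05, so fail to reject H₀.
The data do not give significant evidence that the true slope on gestational age is negative.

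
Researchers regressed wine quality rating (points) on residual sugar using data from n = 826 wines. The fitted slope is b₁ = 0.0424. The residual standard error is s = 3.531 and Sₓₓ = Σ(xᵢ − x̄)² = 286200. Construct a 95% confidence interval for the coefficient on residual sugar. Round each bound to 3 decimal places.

(0.029, 0.055)

SE(b₁) = s/√Sₓₓ = 3.531/√286200 = 0.00660029.
df = n − 2 = 824.
t* = t_{0.025, 824} = 1.962847.
Margin = t* × SE = 1.962847 × 0.00660029 = 0.01296.
CI: 0.0424 ± 0.01296 → (0.029, 0.055).
With 95% confidence, each one-unit increase in residual sugar is associated with a change of between 0.029 and 0.055 points in wine quality rating.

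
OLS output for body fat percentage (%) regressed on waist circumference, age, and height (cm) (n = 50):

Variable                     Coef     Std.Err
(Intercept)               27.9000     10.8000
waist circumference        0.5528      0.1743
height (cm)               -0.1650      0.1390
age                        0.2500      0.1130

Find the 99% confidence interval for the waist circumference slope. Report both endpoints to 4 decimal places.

(0.0845, 1.0211)

Read off: b = 0.5528, SE = 0.1743 for waist circumference.
df = n − k − 1 = 50 − 3 − 1 = 46.
t* = t_{0.005, 46} = 2.687013.
Margin = t* × SE = 2.687013 × 0.1743 = 0.468346.
CI: 0.5528 ± 0.468346 → (0.0845, 1.0211).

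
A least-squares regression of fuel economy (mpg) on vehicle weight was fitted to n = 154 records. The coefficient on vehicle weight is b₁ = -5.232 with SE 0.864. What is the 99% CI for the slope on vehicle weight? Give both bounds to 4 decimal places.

(-7.4858, -2.9782)

df = n − 2 = 154 − 2 = 152.
t* = t_{0.005, 152} = 2.608561.
Margin = t* × SE = 2.608561 × 0.864 = 2.253797.
CI: -5.232 ± 2.253797 → (-7.4858, -2.9782).
With 99% confidence, each one-unit increase in vehicle weight is associated with a change of between -7.4858 and -2.9782 mpg in fuel economy.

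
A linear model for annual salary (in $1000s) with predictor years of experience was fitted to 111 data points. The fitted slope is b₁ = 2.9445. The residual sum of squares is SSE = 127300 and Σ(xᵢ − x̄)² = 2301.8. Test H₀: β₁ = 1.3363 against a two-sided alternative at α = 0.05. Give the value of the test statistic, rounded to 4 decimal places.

t = 2.2577

MSE = SSE/(n − 2) = 127300/109 = 1167.89.
SE(b₁) = √(MSE/Sₓₓ) = √(1167.89/2301.8) = 0.712307.
t = (2.9445 − 1.3363) / 0.712307 = 2.2577.
df = n − 2 = 109.
Two-sided p ≈ 0.0260, which is < 0.05, so reject H₀.
There is evidence that the true slope on years of experience differs from 1.3363 $1000s per unit.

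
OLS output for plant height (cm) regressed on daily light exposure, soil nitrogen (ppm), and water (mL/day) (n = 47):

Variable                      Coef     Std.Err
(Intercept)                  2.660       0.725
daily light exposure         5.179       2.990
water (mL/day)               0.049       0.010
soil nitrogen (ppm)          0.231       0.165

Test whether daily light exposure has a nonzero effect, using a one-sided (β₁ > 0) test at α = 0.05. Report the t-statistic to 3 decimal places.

t = 1.732

Read off: b = 5.179, SE = 2.990 for daily light exposure.
H₀: β₁ = 0 vs H₁: β₁ > 0.
t = 5.179 / 2.990 = 1.732.
df = n − k − 1 = 47 − 3 − 1 = 43.
One-sided p ≈ 0.0452, which is < 0.05, so reject H₀.
There is evidence that the true slope on daily light exposure is positive, holding the other predictors fixed.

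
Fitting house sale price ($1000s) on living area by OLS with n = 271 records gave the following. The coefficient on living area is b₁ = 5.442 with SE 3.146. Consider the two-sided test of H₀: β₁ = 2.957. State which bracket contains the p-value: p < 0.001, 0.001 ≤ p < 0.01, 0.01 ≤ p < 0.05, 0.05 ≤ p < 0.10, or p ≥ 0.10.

p ≥ 0.10

t = (5.442 − 2.957) / 3.146 = 0.790.
df = n − 2 = 271 − 2 = 269.
Two-sided p = 2·P(T_{269} > |t|) ≈ 0.4303.
So p ≥ 0.10.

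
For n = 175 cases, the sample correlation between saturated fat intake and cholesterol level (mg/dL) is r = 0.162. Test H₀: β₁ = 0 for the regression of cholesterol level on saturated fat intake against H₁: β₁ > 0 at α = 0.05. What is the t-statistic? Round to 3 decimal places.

t = 2.159

t = r·√(n − 2)/√(1 − r²) = 0.162·√173/√0.973756 = 2.159.
df = n − 2 = 173.
One-sided p ≈ 0.0161, which is < 0.05, so reject H₀.
There is evidence of a linear association between saturated fat intake and cholesterol level.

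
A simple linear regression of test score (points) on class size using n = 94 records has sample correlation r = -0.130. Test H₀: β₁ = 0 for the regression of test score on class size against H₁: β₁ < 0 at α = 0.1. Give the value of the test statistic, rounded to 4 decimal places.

t = r·√(n − 2)/√(1 − r²) = -0.130·√92/√0.9831 = -1.2576.
df = n − 2 = 92.
One-sided p ≈ 0.1059, which is ≥ 0.1, so fail to reject H₀.
The data do not give significant evidence of a linear association between class size and test score.

t = -1.2576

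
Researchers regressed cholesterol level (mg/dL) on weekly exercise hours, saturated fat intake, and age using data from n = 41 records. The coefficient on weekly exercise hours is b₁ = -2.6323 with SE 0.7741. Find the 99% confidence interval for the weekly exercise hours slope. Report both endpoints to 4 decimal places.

df = n − k − 1 = 41 − 3 − 1 = 37.
t* = t_{0.005, 37} = 2.715409.
Margin = t* × SE = 2.715409 × 0.7741 = 2.101998.
CI: -2.6323 ± 2.101998 → (-4.7343, -0.5303).
With 99% confidence, each one-unit increase in weekly exercise hours is associated with a change of between -4.7343 and -0.5303 mg/dL in cholesterol level, holding the other predictors fixed.

(-4.7343, -0.5303)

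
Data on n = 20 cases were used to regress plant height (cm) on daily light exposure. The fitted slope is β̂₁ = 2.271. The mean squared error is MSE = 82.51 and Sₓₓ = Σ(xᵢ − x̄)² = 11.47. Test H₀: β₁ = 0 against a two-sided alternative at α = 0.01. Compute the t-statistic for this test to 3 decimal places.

SE(β̂₁) = √(MSE/Sₓₓ) = √(82.51/11.47) = 2.68208.
t = 2.271 / 2.68208 = 0.847.
df = n − 2 = 18.
Two-sided p ≈ 0.4083, which is ≥ 0.01, so fail to reject H₀.
The data do not give significant evidence of an association between daily light exposure and plant height.

t = 0.847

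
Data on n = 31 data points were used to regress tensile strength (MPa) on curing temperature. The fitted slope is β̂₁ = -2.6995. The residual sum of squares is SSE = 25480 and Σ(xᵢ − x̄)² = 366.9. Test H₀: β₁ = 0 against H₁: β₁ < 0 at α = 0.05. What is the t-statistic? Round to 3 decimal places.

MSE = SSE/(n − 2) = 25480/29 = 878.621.
SE(β̂₁) = √(MSE/Sₓₓ) = √(878.621/366.9) = 1.54749.
t = -2.6995 / 1.54749 = -1.744.
df = n − 2 = 29.
One-sided p ≈ 0.0458, which is < 0.05, so reject H₀.
There is evidence that the true slope on curing temperature is negative.

t = -1.744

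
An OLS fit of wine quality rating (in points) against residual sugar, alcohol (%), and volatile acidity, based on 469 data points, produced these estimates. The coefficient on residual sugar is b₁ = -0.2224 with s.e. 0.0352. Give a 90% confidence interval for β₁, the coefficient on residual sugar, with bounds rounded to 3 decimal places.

df = n − k − 1 = 469 − 3 − 1 = 465.
t* = t_{0.05, 465} = 1.648137.
Margin = t* × SE = 1.648137 × 0.0352 = 0.05801.
CI: -0.2224 ± 0.05801 → (-0.280, -0.164).
With 90% confidence, each one-unit increase in residual sugar is associated with a change of between -0.280 and -0.164 points in wine quality rating, holding the other predictors fixed.

(-0.280, -0.164)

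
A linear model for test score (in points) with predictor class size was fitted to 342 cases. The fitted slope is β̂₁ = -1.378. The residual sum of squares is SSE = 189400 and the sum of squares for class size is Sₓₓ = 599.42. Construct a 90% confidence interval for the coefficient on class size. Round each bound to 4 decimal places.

MSE = SSE/(n − 2) = 189400/340 = 557.059.
SE(β̂₁) = √(MSE/Sₓₓ) = √(557.059/599.42) = 0.964017.
df = n − 2 = 340.
t* = t_{0.05, 340} = 1.649348.
Margin = t* × SE = 1.649348 × 0.964017 = 1.590000.
CI: -1.378 ± 1.590000 → (-2.9680, 0.2120).
With 90% confidence, each one-unit increase in class size is associated with a change of between -2.9680 and 0.2120 points in test score.

(-2.9680, 0.2120)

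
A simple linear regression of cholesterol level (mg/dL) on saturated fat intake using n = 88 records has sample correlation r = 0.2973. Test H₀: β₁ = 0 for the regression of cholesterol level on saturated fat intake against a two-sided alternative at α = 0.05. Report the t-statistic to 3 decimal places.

t = 2.888

t = r·√(n − 2)/√(1 − r²) = 0.2973·√86/√0.911613 = 2.888.
df = n − 2 = 86.
Two-sided p ≈ 0.0049, which is < 0.05, so reject H₀.
There is evidence of a linear association between saturated fat intake and cholesterol level.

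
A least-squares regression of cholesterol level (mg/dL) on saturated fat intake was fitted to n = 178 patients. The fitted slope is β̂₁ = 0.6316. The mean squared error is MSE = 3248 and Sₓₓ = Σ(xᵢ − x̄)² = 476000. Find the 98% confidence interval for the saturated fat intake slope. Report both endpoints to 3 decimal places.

(0.438, 0.826)

SE(β̂₁) = √(MSE/Sₓₓ) = √(3248/476000) = 0.0826047.
df = n − 2 = 176.
t* = t_{0.01, 176} = 2.347722.
Margin = t* × SE = 2.347722 × 0.0826047 = 0.19393.
CI: 0.6316 ± 0.19393 → (0.438, 0.826).
With 98% confidence, each one-unit increase in saturated fat intake is associated with a change of between 0.438 and 0.826 mg/dL in cholesterol level.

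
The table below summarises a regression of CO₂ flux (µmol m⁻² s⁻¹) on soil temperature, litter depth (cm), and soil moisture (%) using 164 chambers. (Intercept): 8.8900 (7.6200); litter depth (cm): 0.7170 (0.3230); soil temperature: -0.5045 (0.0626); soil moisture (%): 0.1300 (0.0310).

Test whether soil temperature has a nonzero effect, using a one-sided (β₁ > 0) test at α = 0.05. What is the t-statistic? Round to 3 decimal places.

t = -8.059

Read off: b = -0.5045, SE = 0.0626 for soil temperature.
H₀: β₁ = 0 vs H₁: β₁ > 0.
t = -0.5045 / 0.0626 = -8.059.
df = n − k − 1 = 164 − 3 − 1 = 160.
One-sided p ≈ 1.0000, which is ≥ 0.05, so fail to reject H₀.
The data do not give significant evidence that the true slope on soil temperature is positive, holding the other predictors fixed.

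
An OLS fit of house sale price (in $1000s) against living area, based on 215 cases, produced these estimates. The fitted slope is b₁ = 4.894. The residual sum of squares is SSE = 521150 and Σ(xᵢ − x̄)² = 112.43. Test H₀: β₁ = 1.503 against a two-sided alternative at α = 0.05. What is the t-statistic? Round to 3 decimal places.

t = 0.727

MSE = SSE/(n − 2) = 521150/213 = 2446.71.
SE(b₁) = √(MSE/Sₓₓ) = √(2446.71/112.43) = 4.66499.
t = (4.894 − 1.503) / 4.66499 = 0.727.
df = n − 2 = 213.
Two-sided p ≈ 0.4681, which is ≥ 0.05, so fail to reject H₀.
The data are consistent with a true slope of 1.503 $1000s per unit of living area.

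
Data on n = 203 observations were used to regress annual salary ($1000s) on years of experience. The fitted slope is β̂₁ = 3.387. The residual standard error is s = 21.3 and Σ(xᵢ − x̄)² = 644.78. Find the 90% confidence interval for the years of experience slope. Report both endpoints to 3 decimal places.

(2.001, 4.773)

SE(β̂₁) = s/√Sₓₓ = 21.3/√644.78 = 0.83883.
df = n − 2 = 201.
t* = t_{0.05, 201} = 1.65247.
Margin = t* × SE = 1.65247 × 0.83883 = 1.38614.
CI: 3.387 ± 1.38614 → (2.001, 4.773).
With 90% confidence, each one-unit increase in years of experience is associated with a change of between 2.001 and 4.773 $1000s in annual salary.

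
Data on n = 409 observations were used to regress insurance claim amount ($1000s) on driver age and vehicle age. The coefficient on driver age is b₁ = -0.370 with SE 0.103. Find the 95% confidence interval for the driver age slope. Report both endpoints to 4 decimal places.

df = n − k − 1 = 409 − 2 − 1 = 406.
t* = t_{0.025, 406} = 1.965824.
Margin = t* × SE = 1.965824 × 0.103 = 0.202480.
CI: -0.370 ± 0.202480 → (-0.5725, -0.1675).
With 95% confidence, each one-unit increase in driver age is associated with a change of between -0.5725 and -0.1675 $1000s in insurance claim amount, holding the other predictors fixed.

(-0.5725, -0.1675)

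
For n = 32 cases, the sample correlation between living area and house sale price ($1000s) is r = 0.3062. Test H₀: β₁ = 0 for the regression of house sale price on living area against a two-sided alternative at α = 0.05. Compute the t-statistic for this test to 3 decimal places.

t = 1.762

t = r·√(n − 2)/√(1 − r²) = 0.3062·√30/√0.906242 = 1.762.
df = n − 2 = 30.
Two-sided p ≈ 0.0883, which is ≥ 0.05, so fail to reject H₀.
The data do not give significant evidence of a linear association between living area and house sale price.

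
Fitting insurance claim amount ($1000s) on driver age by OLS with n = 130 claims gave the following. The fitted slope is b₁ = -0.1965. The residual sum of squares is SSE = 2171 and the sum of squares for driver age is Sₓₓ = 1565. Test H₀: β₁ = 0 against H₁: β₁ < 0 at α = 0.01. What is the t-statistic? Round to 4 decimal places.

t = -1.8875

MSE = SSE/(n − 2) = 2171/128 = 16.9609.
SE(b₁) = √(MSE/Sₓₓ) = √(16.9609/1565) = 0.104104.
t = -0.1965 / 0.104104 = -1.8875.
df = n − 2 = 128.
One-sided p ≈ 0.0307, which is ≥ 0.01, so fail to reject H₀.
The data do not give significant evidence that the true slope on driver age is negative.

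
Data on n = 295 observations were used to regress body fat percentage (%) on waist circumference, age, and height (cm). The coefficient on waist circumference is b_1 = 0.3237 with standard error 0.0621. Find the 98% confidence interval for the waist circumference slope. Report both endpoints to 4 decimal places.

(0.1784, 0.4690)

df = n − k − 1 = 295 − 3 − 1 = 291.
t* = t_{0.01, 291} = 2.33923.
Margin = t* × SE = 2.33923 × 0.0621 = 0.145266.
CI: 0.3237 ± 0.145266 → (0.1784, 0.4690).
With 98% confidence, each one-unit increase in waist circumference is associated with a change of between 0.1784 and 0.4690 % in body fat percentage, holding the other predictors fixed.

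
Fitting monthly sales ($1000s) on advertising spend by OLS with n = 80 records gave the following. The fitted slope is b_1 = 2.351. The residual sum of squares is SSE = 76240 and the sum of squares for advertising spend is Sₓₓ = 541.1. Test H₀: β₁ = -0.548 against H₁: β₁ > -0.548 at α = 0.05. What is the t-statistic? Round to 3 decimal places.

MSE = SSE/(n − 2) = 76240/78 = 977.436.
SE(b_1) = √(MSE/Sₓₓ) = √(977.436/541.1) = 1.34402.
t = (2.351 − (-0.548)) / 1.34402 = 2.157.
df = n − 2 = 78.
One-sided p ≈ 0.0170, which is < 0.05, so reject H₀.
There is evidence that the true slope on advertising spend exceeds -0.548 $1000s per unit.

t = 2.157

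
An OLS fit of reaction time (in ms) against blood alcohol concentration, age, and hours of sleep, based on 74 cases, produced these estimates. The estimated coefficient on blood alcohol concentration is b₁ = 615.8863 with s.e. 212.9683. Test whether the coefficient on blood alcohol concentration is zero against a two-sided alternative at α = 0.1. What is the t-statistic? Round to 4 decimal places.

t = 2.8919

H₀: β₁ = 0 vs H₁: β₁ ≠ 0.
t = (b₁ − β₁⁰)/SE = 615.8863 / 212.9683 = 2.8919.
df = n − k − 1 = 74 − 3 − 1 = 70.
Two-sided p ≈ 0.0051, which is < 0.1, so reject H₀.
There is evidence that blood alcohol concentration is associated with reaction time, holding the other predictors fixed.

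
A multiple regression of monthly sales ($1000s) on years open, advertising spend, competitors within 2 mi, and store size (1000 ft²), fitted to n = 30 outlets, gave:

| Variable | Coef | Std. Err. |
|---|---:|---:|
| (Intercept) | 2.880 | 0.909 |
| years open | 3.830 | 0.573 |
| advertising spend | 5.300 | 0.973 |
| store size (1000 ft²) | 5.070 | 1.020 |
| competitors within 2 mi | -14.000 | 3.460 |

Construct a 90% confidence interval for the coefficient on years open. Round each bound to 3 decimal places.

(2.851, 4.809)

Read off: b = 3.830, SE = 0.573 for years open.
df = n − k − 1 = 30 − 4 − 1 = 25.
t* = t_{0.05, 25} = 1.708141.
Margin = t* × SE = 1.708141 × 0.573 = 0.97876.
CI: 3.830 ± 0.97876 → (2.851, 4.809).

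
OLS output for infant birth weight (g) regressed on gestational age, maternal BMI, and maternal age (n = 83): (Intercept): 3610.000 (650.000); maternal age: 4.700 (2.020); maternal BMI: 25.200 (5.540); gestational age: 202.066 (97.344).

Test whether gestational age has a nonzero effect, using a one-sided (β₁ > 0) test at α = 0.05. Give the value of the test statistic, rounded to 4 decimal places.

t = 2.0758

Read off: b = 202.066, SE = 97.344 for gestational age.
H₀: β₁ = 0 vs H₁: β₁ > 0.
t = 202.066 / 97.344 = 2.0758.
df = n − k − 1 = 83 − 3 − 1 = 79.
One-sided p ≈ 0.0206, which is < 0.05, so reject H₀.
There is evidence that the true slope on gestational age is positive, holding the other predictors fixed.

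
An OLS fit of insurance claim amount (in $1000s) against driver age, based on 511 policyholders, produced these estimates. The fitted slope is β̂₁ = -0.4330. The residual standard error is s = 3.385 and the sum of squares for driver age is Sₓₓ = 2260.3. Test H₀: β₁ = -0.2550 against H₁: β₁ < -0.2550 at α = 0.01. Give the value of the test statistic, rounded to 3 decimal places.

SE(β̂₁) = s/√Sₓₓ = 3.385/√2260.3 = 0.0711993.
t = (-0.4330 − (-0.2550)) / 0.0711993 = -2.500.
df = n − 2 = 509.
One-sided p ≈ 0.0064, which is < 0.01, so reject H₀.
There is evidence that the true slope on driver age is below -0.2550 $1000s per unit.

t = -2.500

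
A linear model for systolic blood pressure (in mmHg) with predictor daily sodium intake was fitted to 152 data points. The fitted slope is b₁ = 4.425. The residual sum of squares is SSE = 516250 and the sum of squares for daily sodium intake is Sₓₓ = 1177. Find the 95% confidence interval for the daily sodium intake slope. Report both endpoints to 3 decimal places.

(1.046, 7.804)

MSE = SSE/(n − 2) = 516250/150 = 3441.67.
SE(b₁) = √(MSE/Sₓₓ) = √(3441.67/1177) = 1.71.
df = n − 2 = 150.
t* = t_{0.025, 150} = 1.975905.
Margin = t* × SE = 1.975905 × 1.71 = 3.37880.
CI: 4.425 ± 3.37880 → (1.046, 7.804).
With 95% confidence, each one-unit increase in daily sodium intake is associated with a change of between 1.046 and 7.804 mmHg in systolic blood pressure.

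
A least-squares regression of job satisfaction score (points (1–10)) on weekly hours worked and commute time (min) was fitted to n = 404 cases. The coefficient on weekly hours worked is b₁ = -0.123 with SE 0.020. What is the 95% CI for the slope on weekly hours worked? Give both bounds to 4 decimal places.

(-0.1623, -0.0837)

df = n − k − 1 = 404 − 2 − 1 = 401.
t* = t_{0.025, 401} = 1.965897.
Margin = t* × SE = 1.965897 × 0.020 = 0.039318.
CI: -0.123 ± 0.039318 → (-0.1623, -0.0837).
With 95% confidence, each one-unit increase in weekly hours worked is associated with a change of between -0.1623 and -0.0837 points (1–10) in job satisfaction score, holding the other predictors fixed.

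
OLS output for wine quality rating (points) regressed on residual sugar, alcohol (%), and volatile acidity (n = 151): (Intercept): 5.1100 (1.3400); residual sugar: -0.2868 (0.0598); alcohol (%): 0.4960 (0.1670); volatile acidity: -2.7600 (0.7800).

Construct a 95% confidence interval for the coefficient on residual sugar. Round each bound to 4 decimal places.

Read off: b = -0.2868, SE = 0.0598 for residual sugar.
df = n − k − 1 = 151 − 3 − 1 = 147.
t* = t_{0.025, 147} = 1.976233.
Margin = t* × SE = 1.976233 × 0.0598 = 0.118179.
CI: -0.2868 ± 0.118179 → (-0.4050, -0.1686).

(-0.4050, -0.1686)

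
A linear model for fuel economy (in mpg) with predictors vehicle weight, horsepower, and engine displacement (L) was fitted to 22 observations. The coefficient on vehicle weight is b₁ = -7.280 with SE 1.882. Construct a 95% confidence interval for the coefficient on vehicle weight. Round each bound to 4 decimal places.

(-11.2339, -3.3261)

df = n − k − 1 = 22 − 3 − 1 = 18.
t* = t_{0.025, 18} = 2.100922.
Margin = t* × SE = 2.100922 × 1.882 = 3.953935.
CI: -7.280 ± 3.953935 → (-11.2339, -3.3261).
With 95% confidence, each one-unit increase in vehicle weight is associated with a change of between -11.2339 and -3.3261 mpg in fuel economy, holding the other predictors fixed.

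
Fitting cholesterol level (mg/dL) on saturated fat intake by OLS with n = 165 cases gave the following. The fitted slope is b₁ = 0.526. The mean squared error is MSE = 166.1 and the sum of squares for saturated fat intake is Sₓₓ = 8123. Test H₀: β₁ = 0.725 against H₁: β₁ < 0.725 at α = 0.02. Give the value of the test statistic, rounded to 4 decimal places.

t = -1.3916

SE(b₁) = √(MSE/Sₓₓ) = √(166.1/8123) = 0.142997.
t = (0.526 − 0.725) / 0.142997 = -1.3916.
df = n − 2 = 163.
One-sided p ≈ 0.0830, which is ≥ 0.02, so fail to reject H₀.
The data do not give significant evidence that the true slope on saturated fat intake is below 0.725 mg/dL per unit.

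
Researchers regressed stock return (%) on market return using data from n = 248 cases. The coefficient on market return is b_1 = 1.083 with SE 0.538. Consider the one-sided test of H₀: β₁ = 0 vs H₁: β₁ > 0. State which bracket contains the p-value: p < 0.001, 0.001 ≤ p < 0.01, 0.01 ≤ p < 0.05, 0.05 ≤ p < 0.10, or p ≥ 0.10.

t = 1.083 / 0.538 = 2.013.
df = n − 2 = 248 − 2 = 246.
One-sided p = P(T_{246} > t) ≈ 0.0226.
So 0.01 ≤ p < 0.05.

0.01 ≤ p < 0.05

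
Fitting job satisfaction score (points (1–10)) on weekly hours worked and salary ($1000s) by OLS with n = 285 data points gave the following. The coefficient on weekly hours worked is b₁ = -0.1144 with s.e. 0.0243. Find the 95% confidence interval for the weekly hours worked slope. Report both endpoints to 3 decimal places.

df = n − k − 1 = 285 − 2 − 1 = 282.
t* = t_{0.025, 282} = 1.968412.
Margin = t* × SE = 1.968412 × 0.0243 = 0.04783.
CI: -0.1144 ± 0.04783 → (-0.162, -0.067).
With 95% confidence, each one-unit increase in weekly hours worked is associated with a change of between -0.162 and -0.067 points (1–10) in job satisfaction score, holding the other predictors fixed.

(-0.162, -0.067)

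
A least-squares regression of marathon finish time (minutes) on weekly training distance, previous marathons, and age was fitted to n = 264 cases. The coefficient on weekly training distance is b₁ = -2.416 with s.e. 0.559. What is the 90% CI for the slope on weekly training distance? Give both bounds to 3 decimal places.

df = n − k − 1 = 264 − 3 − 1 = 260.
t* = t_{0.05, 260} = 1.650735.
Margin = t* × SE = 1.650735 × 0.559 = 0.92276.
CI: -2.416 ± 0.92276 → (-3.339, -1.493).
With 90% confidence, each one-unit increase in weekly training distance is associated with a change of between -3.339 and -1.493 minutes in marathon finish time, holding the other predictors fixed.

(-3.339, -1.493)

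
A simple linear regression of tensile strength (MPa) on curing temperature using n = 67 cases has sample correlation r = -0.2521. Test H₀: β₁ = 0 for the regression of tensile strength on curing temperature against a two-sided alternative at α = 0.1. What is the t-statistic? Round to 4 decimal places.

t = -2.1003

t = r·√(n − 2)/√(1 − r²) = -0.2521·√65/√0.936446 = -2.1003.
df = n − 2 = 65.
Two-sided p ≈ 0.0396, which is < 0.1, so reject H₀.
There is evidence of a linear association between curing temperature and tensile strength.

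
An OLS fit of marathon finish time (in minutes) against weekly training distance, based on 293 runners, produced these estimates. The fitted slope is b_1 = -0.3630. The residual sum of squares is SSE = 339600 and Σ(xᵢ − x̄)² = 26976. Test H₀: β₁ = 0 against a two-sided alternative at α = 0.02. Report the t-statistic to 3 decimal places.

MSE = SSE/(n − 2) = 339600/291 = 1167.01.
SE(b_1) = √(MSE/Sₓₓ) = √(1167.01/26976) = 0.207993.
t = -0.3630 / 0.207993 = -1.745.
df = n − 2 = 291.
Two-sided p ≈ 0.0820, which is ≥ 0.02, so fail to reject H₀.
The data do not give significant evidence of an association between weekly training distance and marathon finish time.

t = -1.745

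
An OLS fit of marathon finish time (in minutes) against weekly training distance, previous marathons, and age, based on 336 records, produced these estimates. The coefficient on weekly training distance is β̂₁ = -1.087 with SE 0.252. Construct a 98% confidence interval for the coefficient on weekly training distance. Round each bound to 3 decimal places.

df = n − k − 1 = 336 − 3 − 1 = 332.
t* = t_{0.01, 332} = 2.337632.
Margin = t* × SE = 2.337632 × 0.252 = 0.58908.
CI: -1.087 ± 0.58908 → (-1.676, -0.498).
With 98% confidence, each one-unit increase in weekly training distance is associated with a change of between -1.676 and -0.498 minutes in marathon finish time, holding the other predictors fixed.

(-1.676, -0.498)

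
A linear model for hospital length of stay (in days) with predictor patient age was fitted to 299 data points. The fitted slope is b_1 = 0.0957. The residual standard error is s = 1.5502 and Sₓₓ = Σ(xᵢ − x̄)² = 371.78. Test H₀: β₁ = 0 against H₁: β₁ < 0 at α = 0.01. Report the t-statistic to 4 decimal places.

SE(b_1) = s/√Sₓₓ = 1.5502/√371.78 = 0.0803979.
t = 0.0957 / 0.0803979 = 1.1903.
df = n − 2 = 297.
One-sided p ≈ 0.8826, which is ≥ 0.01, so fail to reject H₀.
The data do not give significant evidence that the true slope on patient age is negative.

t = 1.1903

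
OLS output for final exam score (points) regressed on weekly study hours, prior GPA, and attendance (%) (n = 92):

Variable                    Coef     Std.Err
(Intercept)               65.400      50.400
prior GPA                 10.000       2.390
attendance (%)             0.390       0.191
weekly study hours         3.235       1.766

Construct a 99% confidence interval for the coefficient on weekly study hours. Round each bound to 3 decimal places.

(-1.415, 7.885)

Read off: b = 3.235, SE = 1.766 for weekly study hours.
df = n − k − 1 = 92 − 3 − 1 = 88.
t* = t_{0.005, 88} = 2.632858.
Margin = t* × SE = 2.632858 × 1.766 = 4.64963.
CI: 3.235 ± 4.64963 → (-1.415, 7.885).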